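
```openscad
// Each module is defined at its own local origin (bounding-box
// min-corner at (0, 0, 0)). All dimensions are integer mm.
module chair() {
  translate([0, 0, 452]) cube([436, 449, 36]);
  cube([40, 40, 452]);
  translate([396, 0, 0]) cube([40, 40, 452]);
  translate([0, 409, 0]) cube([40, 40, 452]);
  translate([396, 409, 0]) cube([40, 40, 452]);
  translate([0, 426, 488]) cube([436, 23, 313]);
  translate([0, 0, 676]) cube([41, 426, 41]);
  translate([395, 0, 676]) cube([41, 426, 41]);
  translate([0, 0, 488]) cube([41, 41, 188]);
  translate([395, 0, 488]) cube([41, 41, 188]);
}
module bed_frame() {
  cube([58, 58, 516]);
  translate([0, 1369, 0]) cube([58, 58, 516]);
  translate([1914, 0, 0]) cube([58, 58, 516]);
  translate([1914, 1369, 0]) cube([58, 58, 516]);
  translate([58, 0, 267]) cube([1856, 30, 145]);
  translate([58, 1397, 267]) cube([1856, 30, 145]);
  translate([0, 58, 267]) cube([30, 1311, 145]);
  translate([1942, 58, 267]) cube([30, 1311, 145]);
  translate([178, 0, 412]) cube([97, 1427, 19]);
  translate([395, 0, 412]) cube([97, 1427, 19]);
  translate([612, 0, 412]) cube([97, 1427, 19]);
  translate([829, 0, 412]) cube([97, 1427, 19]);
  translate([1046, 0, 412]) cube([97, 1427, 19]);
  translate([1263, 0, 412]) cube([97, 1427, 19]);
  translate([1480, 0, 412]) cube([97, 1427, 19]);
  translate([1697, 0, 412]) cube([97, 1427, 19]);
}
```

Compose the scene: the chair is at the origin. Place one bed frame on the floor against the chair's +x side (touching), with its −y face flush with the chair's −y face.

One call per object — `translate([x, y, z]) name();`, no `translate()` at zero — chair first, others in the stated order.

chair();
translate([436, 0, 0]) bed_frame();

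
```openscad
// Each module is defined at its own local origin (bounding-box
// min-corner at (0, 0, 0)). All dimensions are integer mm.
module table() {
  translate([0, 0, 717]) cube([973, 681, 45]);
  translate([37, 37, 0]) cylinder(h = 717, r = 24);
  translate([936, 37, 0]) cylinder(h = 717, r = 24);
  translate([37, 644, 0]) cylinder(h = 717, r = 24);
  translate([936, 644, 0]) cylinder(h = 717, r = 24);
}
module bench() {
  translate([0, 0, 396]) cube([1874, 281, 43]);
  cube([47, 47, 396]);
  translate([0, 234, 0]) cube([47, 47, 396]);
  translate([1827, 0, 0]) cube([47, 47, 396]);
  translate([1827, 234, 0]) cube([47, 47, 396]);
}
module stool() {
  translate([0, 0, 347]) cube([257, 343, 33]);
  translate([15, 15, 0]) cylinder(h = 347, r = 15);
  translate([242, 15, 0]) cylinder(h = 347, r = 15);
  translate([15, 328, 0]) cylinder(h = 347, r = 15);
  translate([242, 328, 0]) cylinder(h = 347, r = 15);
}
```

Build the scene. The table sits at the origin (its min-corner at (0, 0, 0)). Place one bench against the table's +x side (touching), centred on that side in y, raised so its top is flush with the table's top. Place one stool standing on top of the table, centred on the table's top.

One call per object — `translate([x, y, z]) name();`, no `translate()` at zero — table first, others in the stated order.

table();
translate([973, 200, 323]) bench();
translate([358, 169, 762]) stool();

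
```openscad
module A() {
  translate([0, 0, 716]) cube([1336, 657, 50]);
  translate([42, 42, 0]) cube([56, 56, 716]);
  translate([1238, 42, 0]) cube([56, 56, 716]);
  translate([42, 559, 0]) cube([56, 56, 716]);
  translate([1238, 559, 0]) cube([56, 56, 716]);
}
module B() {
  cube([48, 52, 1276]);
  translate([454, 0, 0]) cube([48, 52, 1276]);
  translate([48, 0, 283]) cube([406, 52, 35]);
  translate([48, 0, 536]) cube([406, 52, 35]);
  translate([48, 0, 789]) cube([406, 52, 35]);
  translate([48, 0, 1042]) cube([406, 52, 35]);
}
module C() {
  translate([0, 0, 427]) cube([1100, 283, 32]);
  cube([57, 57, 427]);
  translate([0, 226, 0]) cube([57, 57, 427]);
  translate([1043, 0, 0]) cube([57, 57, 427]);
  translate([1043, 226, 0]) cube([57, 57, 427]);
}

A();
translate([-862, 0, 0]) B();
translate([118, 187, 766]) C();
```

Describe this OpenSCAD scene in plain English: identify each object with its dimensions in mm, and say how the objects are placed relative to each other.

A is a rectangular dining table. The top is 1336×657×50 mm with its upper surface at z = 766 mm. It stands on four 56×56 mm square legs, each inset 42 mm from the nearest pair of top edges, running from the floor to the underside of the top.

B is a straight ladder. Two 48×52 mm vertical rails, 1276 mm tall, stand 502 mm apart (outside-to-outside) with their front faces coplanar on the −y side. 4 rungs, each 52 mm deep and 35 mm tall, span between the inner faces of the rails, front faces flush with the rails. The lowest rung's underside is at z = 283 mm and rungs are spaced 253 mm apart (underside to underside).

C is a bench: a 1100×283 mm seat slab, 32 mm thick, top at z = 459 mm, on four 57×57 mm square legs flush with the seat corners and standing on z = 0.

The ladder is on the floor beside the table on its −x side. The bench is on top of the table, centred.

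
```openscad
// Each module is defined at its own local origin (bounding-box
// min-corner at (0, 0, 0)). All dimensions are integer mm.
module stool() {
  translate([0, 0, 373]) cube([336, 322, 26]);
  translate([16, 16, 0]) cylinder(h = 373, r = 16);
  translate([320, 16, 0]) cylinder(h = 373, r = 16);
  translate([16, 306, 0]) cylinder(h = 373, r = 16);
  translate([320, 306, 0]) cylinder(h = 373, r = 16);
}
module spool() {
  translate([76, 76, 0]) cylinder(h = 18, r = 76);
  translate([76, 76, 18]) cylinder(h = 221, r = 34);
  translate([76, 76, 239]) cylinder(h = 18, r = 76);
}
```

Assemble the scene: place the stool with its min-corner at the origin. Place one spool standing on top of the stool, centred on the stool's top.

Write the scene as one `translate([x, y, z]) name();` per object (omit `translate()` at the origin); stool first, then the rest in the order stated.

stool();
translate([92, 85, 399]) spool();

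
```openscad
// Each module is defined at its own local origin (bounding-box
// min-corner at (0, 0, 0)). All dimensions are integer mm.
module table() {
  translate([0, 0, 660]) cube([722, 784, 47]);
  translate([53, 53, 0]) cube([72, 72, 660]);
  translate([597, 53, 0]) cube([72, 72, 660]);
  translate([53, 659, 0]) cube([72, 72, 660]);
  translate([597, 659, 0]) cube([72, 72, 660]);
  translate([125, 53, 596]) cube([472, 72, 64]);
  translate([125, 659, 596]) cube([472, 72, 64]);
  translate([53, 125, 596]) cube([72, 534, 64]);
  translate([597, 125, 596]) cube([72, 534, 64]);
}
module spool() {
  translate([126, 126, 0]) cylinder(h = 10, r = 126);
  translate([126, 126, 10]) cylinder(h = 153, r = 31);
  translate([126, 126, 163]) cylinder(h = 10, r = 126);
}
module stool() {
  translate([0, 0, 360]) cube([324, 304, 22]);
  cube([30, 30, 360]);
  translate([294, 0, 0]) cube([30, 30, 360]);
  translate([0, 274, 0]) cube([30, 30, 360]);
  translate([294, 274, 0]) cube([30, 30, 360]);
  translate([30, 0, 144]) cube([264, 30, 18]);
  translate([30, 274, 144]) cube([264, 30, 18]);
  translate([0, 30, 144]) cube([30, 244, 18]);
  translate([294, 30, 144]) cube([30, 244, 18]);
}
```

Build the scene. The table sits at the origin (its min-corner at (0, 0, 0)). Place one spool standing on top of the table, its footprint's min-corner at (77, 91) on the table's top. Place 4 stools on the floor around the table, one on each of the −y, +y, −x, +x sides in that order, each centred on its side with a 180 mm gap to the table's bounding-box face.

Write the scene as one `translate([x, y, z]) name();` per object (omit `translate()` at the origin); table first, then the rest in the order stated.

table();
translate([77, 91, 707]) spool();
translate([199, -484, 0]) stool();
translate([199, 964, 0]) stool();
translate([-504, 240, 0]) stool();
translate([902, 240, 0]) stool();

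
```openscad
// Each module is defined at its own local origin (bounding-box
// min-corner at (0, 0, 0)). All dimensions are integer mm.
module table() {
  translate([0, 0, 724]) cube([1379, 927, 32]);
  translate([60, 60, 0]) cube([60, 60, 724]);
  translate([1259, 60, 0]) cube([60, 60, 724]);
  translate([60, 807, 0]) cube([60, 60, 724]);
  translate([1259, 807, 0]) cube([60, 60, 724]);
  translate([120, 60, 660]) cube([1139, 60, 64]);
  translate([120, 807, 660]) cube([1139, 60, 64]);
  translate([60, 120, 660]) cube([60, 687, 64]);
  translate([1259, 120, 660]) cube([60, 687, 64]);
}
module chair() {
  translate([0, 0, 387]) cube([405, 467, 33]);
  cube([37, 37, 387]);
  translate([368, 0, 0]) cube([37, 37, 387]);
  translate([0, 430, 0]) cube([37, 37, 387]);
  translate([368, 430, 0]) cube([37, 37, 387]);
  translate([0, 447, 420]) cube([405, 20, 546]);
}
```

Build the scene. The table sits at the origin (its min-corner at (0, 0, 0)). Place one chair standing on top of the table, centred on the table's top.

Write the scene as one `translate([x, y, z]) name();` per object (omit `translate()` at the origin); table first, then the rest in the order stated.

table();
translate([487, 230, 756]) chair();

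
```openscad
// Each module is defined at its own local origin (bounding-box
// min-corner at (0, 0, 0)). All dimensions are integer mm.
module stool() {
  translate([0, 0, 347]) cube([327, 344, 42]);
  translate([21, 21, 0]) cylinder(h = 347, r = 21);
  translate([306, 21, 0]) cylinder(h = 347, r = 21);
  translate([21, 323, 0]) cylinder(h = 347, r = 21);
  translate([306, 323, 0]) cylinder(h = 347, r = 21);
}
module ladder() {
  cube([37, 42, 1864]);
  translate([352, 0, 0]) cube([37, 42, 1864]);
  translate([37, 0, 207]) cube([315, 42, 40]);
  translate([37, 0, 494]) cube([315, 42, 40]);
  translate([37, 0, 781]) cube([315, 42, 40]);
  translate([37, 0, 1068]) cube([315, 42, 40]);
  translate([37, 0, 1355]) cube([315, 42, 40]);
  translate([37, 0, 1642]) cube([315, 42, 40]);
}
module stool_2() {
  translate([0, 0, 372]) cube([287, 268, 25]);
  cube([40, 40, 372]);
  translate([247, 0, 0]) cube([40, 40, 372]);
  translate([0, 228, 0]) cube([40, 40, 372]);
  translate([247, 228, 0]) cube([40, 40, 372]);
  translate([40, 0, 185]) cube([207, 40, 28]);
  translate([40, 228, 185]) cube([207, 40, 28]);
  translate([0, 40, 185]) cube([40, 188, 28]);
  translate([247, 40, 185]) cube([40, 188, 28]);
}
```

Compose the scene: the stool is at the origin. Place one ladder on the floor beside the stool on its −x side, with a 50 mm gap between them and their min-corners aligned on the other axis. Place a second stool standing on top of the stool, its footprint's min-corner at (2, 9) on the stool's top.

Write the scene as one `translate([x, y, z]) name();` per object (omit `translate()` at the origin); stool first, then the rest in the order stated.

stool();
translate([-439, 0, 0]) ladder();
translate([2, 9, 389]) stool_2();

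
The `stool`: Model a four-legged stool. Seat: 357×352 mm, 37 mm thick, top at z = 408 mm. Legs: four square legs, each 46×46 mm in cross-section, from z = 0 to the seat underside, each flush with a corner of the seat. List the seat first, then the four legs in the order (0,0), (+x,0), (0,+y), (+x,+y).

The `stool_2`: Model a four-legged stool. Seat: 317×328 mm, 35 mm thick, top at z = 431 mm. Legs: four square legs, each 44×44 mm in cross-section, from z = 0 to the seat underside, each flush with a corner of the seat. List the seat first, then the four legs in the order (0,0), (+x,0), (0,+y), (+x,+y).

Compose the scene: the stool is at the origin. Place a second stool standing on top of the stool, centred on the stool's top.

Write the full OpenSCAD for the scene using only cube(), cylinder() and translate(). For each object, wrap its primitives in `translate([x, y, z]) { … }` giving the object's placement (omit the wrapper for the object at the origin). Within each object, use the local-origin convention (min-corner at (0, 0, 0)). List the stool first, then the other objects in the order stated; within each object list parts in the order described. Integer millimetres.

translate([0, 0, 371]) cube([357, 352, 37]);
cube([46, 46, 371]);
translate([311, 0, 0]) cube([46, 46, 371]);
translate([0, 306, 0]) cube([46, 46, 371]);
translate([311, 306, 0]) cube([46, 46, 371]);
translate([20, 12, 408]) {
  translate([0, 0, 396]) cube([317, 328, 35]);
  cube([44, 44, 396]);
  translate([273, 0, 0]) cube([44, 44, 396]);
  translate([0, 284, 0]) cube([44, 44, 396]);
  translate([273, 284, 0]) cube([44, 44, 396]);
}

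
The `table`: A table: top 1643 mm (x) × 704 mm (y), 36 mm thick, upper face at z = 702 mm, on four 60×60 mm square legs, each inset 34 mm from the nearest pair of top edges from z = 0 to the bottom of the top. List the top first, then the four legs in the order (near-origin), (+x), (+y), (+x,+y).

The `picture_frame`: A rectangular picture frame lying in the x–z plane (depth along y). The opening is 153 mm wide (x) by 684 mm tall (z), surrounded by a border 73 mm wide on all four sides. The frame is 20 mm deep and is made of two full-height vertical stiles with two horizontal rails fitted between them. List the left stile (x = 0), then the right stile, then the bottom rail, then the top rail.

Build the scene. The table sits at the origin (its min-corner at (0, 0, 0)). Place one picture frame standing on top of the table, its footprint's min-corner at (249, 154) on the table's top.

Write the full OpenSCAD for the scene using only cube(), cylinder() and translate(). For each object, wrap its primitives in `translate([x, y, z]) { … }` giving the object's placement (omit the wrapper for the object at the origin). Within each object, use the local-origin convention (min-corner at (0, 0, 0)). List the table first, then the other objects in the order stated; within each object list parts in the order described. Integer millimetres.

translate([0, 0, 666]) cube([1643, 704, 36]);
translate([34, 34, 0]) cube([60, 60, 666]);
translate([1549, 34, 0]) cube([60, 60, 666]);
translate([34, 610, 0]) cube([60, 60, 666]);
translate([1549, 610, 0]) cube([60, 60, 666]);
translate([249, 154, 702]) {
  cube([73, 20, 830]);
  translate([226, 0, 0]) cube([73, 20, 830]);
  translate([73, 0, 0]) cube([153, 20, 73]);
  translate([73, 0, 757]) cube([153, 20, 73]);
}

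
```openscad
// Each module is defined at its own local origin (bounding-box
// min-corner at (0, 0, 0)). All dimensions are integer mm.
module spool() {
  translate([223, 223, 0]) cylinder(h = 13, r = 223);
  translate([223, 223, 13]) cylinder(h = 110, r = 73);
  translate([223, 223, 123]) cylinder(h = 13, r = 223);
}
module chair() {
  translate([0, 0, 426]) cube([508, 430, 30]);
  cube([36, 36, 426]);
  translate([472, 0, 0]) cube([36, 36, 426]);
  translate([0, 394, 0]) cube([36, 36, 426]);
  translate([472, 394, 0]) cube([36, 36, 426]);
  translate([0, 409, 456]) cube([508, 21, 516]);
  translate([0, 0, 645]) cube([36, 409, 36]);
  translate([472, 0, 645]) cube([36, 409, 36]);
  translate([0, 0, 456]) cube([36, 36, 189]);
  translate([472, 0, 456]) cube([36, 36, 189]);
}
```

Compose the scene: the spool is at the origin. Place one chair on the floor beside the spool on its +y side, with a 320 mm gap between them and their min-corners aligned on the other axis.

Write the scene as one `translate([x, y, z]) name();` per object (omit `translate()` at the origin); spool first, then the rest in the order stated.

spool();
translate([0, 766, 0]) chair();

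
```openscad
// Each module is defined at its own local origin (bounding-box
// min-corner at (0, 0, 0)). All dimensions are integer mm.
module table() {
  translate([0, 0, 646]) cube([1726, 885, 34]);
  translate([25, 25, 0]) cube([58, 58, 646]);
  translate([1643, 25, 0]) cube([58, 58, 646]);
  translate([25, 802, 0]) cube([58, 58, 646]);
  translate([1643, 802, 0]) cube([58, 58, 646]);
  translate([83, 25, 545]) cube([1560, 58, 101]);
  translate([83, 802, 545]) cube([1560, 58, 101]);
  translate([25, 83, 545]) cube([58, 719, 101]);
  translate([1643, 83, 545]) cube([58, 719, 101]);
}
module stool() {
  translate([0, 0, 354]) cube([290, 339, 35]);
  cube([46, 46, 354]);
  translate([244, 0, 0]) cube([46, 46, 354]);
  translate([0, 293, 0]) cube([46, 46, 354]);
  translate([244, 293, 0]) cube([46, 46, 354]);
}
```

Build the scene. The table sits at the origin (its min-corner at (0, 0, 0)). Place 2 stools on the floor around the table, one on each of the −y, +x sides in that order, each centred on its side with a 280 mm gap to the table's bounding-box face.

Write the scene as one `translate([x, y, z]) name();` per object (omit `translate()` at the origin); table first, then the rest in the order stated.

table();
translate([718, -619, 0]) stool();
translate([2006, 273, 0]) stool();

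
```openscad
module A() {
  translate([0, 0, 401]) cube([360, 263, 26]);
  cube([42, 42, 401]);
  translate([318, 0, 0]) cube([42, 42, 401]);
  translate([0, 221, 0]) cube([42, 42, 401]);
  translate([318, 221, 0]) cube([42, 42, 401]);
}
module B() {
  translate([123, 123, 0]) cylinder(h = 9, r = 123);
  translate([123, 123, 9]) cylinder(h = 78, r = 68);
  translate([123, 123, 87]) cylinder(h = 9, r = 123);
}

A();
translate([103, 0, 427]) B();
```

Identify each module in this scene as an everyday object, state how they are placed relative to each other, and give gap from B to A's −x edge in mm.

A is a stool. B is a spool. The spool is on top of the stool. The gap from the spool to the stool's −x edge is 103 mm.

The spool's min-x is at 103; the stool's min-x is 0; gap = 103 mm.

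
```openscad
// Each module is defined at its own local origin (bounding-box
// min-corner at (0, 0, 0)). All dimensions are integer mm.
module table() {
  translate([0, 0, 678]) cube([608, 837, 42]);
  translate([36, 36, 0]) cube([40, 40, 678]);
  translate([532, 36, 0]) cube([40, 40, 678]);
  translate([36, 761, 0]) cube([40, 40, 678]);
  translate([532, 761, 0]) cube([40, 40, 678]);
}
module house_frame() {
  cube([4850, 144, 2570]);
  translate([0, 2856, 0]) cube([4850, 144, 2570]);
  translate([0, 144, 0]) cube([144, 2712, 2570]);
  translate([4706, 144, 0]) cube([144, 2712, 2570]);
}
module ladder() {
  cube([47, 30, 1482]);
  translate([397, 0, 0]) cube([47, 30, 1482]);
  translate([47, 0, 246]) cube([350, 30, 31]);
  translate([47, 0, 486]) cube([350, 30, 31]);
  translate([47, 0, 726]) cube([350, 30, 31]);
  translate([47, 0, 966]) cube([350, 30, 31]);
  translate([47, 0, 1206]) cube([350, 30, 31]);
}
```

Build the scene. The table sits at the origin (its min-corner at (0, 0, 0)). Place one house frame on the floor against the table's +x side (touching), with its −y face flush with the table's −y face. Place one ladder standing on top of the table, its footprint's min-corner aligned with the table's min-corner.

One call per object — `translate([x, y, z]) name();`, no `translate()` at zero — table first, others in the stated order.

table();
translate([608, 0, 0]) house_frame();
translate([0, 0, 720]) ladder();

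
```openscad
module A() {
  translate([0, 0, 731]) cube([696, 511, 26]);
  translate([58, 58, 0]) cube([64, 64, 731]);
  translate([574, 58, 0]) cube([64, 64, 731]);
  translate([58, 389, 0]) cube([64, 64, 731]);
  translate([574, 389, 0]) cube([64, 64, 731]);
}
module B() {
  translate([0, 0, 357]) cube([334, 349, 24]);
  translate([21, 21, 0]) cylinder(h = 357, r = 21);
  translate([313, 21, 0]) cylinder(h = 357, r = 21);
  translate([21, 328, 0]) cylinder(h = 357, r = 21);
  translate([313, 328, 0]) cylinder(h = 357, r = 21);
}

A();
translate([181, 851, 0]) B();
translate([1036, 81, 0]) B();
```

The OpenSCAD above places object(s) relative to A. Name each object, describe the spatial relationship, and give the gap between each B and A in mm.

A is a table. B is a stool. Two stools sit around the table at the +y, +x sides. The gap between each stool and the table is 340 mm.

Each stool's nearest face is 340 mm from the table's bounding box.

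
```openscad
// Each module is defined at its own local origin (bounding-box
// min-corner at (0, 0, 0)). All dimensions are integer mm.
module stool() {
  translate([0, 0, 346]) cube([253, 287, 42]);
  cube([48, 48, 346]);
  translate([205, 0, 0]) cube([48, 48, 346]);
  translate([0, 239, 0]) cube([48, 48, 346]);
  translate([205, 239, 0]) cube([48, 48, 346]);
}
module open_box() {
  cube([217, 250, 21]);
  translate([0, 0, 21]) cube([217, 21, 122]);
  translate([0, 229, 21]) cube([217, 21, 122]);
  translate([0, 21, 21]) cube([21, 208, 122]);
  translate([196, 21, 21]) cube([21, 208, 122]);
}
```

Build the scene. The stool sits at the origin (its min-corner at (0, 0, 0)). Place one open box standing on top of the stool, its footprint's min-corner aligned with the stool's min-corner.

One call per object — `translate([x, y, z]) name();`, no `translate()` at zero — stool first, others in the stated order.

stool();
translate([0, 0, 388]) open_box();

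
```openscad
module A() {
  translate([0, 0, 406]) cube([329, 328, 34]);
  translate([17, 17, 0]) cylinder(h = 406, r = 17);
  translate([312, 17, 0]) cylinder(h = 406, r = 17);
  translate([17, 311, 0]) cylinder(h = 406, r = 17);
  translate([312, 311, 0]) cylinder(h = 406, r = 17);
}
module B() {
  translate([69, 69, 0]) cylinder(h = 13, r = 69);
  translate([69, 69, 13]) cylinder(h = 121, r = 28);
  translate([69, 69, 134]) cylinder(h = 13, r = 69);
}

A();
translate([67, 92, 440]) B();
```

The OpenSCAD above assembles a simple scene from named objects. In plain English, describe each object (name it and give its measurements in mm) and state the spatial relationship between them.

A is a four-legged stool. The seat is 329×328 mm, 34 mm thick, top at z = 440 mm. It stands on four round legs, each 34 mm in diameter, from z = 0 to the seat underside, each leg's axis is inset half a diameter from the nearest pair of seat edges (so the leg's bounding box is flush with the corner).

B is a spool: two coaxial disc flanges of radius 69 mm and thickness 13 mm, joined by a core cylinder of radius 28 mm and height 121 mm. The lower flange rests on z = 0 and the three cylinders share a vertical axis.

The spool is on top of the stool.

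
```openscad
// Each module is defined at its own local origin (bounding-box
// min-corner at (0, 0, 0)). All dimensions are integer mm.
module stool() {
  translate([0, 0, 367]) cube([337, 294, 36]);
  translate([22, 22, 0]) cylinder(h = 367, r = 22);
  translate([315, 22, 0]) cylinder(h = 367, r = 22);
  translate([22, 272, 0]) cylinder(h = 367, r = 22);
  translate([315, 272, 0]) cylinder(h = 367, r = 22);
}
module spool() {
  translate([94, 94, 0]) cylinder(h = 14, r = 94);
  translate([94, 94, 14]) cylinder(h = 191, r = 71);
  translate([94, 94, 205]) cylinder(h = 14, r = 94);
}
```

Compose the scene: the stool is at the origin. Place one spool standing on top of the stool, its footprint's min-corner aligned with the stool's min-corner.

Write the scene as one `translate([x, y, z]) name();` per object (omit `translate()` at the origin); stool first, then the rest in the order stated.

stool();
translate([0, 0, 403]) spool();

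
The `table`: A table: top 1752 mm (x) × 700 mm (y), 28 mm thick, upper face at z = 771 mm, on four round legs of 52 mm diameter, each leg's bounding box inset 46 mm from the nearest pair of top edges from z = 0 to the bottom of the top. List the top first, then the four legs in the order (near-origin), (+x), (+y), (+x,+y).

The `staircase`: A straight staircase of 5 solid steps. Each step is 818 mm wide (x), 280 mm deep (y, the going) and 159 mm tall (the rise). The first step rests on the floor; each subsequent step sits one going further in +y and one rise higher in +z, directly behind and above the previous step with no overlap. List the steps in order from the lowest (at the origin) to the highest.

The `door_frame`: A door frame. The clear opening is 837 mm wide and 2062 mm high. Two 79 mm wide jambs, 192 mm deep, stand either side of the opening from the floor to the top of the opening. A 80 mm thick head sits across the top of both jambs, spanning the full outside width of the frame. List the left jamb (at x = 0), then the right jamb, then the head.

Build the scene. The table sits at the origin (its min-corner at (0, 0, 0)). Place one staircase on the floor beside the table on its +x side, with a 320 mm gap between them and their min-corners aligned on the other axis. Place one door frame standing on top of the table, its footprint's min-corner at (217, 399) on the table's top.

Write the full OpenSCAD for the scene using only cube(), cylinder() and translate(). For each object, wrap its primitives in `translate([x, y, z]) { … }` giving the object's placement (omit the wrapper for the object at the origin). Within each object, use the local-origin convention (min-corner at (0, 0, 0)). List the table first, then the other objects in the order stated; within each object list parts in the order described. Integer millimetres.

translate([0, 0, 743]) cube([1752, 700, 28]);
translate([72, 72, 0]) cylinder(h = 743, r = 26);
translate([1680, 72, 0]) cylinder(h = 743, r = 26);
translate([72, 628, 0]) cylinder(h = 743, r = 26);
translate([1680, 628, 0]) cylinder(h = 743, r = 26);
translate([2072, 0, 0]) {
  cube([818, 280, 159]);
  translate([0, 280, 159]) cube([818, 280, 159]);
  translate([0, 560, 318]) cube([818, 280, 159]);
  translate([0, 840, 477]) cube([818, 280, 159]);
  translate([0, 1120, 636]) cube([818, 280, 159]);
}
translate([217, 399, 771]) {
  cube([79, 192, 2062]);
  translate([916, 0, 0]) cube([79, 192, 2062]);
  translate([0, 0, 2062]) cube([995, 192, 80]);
}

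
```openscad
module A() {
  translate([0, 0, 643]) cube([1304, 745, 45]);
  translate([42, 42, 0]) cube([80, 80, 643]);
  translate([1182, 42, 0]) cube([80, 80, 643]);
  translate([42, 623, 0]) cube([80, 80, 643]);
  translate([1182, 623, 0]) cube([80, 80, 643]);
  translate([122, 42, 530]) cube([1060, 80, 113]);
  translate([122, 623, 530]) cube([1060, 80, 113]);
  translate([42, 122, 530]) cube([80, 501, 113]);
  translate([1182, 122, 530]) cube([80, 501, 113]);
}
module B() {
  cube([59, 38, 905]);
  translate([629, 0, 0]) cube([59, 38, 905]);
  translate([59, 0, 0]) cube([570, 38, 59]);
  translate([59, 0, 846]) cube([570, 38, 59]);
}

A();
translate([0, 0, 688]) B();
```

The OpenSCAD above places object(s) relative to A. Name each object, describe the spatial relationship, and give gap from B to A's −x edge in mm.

The picture frame's min-x is at 0; the table's min-x is 0; gap = 0 mm.

A is a table. B is a picture frame. The picture frame is on top of the table. The gap from the picture frame to the table's −x edge is 0 mm.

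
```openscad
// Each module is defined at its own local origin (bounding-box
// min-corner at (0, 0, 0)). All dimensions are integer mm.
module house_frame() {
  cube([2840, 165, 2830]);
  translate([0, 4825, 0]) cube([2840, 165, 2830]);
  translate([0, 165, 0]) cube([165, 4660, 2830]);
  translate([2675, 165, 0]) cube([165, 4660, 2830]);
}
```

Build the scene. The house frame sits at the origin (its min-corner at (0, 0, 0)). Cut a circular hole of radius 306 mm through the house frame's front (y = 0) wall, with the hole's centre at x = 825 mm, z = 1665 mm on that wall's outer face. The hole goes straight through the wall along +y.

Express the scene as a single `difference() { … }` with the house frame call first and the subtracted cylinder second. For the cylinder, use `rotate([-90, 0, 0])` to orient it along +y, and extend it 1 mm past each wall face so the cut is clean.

difference() {
  house_frame();
  translate([825, -1, 1665]) rotate([-90, 0, 0]) cylinder(h = 167, r = 306);
}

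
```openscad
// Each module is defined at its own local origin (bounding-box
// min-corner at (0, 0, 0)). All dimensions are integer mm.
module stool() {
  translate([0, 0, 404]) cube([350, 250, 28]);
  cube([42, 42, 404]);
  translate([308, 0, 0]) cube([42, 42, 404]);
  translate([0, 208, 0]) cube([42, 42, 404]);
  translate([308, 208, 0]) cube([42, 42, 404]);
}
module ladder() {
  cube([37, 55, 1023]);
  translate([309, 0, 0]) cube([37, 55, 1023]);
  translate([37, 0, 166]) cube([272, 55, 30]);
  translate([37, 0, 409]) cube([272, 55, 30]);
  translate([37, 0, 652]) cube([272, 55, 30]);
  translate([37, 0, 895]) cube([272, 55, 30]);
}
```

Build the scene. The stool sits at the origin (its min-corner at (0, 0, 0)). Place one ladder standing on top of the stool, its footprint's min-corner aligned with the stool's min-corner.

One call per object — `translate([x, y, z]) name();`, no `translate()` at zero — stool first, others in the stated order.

stool();
translate([0, 0, 432]) ladder();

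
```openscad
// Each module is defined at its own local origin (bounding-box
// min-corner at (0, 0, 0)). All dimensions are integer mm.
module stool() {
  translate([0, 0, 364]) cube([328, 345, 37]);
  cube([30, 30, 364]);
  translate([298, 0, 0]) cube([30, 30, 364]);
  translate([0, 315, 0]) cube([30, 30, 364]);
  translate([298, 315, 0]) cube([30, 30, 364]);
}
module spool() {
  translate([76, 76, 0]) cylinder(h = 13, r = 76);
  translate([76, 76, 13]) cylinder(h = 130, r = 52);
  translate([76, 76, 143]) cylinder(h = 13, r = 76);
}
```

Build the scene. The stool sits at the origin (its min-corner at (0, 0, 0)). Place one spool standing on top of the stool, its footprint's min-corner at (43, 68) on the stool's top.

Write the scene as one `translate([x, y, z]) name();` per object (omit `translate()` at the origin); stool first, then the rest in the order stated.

stool();
translate([43, 68, 401]) spool();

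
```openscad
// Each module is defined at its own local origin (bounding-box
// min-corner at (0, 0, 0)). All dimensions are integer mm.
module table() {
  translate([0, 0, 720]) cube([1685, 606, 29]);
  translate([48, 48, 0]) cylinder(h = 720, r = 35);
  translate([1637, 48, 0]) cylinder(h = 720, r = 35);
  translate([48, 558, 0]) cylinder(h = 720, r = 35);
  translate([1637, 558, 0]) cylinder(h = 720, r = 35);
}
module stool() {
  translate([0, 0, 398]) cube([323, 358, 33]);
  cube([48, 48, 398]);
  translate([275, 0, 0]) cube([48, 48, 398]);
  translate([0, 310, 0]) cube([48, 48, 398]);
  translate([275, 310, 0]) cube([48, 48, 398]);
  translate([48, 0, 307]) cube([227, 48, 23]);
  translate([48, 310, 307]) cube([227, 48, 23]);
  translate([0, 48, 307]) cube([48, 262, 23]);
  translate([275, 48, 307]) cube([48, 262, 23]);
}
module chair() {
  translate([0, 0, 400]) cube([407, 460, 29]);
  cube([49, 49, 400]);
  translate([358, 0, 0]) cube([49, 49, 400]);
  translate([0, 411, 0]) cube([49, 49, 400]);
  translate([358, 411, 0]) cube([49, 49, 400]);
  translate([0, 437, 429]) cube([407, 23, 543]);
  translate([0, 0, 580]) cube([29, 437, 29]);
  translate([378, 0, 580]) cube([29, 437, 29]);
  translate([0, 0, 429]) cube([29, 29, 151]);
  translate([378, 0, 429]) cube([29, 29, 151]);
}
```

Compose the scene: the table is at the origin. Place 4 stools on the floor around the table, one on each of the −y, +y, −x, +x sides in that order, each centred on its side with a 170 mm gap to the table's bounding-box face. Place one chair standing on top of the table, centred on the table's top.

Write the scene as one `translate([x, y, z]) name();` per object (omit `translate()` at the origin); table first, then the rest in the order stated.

table();
translate([681, -528, 0]) stool();
translate([681, 776, 0]) stool();
translate([-493, 124, 0]) stool();
translate([1855, 124, 0]) stool();
translate([639, 73, 749]) chair();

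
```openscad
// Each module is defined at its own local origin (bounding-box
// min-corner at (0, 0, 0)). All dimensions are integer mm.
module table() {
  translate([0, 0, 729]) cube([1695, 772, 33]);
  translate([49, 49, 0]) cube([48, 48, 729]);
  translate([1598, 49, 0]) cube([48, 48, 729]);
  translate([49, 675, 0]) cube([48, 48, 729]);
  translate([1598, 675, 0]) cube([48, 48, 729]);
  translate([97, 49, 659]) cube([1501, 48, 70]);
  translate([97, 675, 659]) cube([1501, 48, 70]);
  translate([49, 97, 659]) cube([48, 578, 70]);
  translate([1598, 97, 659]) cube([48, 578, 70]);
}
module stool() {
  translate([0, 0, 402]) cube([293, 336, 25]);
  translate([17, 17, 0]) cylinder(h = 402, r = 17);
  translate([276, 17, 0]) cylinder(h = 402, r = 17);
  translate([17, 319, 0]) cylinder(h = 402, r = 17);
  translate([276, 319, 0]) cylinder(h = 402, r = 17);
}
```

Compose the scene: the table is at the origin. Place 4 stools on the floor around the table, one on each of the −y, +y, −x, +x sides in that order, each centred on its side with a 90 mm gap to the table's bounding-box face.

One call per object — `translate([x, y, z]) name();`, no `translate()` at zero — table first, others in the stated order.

table();
translate([701, -426, 0]) stool();
translate([701, 862, 0]) stool();
translate([-383, 218, 0]) stool();
translate([1785, 218, 0]) stool();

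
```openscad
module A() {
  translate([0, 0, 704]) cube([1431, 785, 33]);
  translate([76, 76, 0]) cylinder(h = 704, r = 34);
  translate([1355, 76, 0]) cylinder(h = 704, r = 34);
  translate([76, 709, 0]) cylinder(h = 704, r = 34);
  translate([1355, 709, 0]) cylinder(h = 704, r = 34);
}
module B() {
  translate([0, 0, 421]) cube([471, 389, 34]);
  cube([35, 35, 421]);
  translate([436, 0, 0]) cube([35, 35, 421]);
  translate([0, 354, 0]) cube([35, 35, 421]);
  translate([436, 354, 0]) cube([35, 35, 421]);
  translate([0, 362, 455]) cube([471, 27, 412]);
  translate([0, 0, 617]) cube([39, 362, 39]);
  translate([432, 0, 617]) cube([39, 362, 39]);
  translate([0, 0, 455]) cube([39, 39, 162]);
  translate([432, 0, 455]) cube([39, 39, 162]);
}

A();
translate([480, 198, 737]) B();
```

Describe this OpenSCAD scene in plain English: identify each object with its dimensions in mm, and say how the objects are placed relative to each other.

A is a table with a 1431×785 mm rectangular top, 33 mm thick, top surface at z = 737 mm, supported by four round legs of 68 mm diameter, each leg's bounding box inset 42 mm from the nearest pair of top edges, running from the floor.

B is a chair. The seat is a 471×389×34 mm slab with its top at z = 455 mm, on four 35×35 mm corner legs (flush with the seat edges, standing on z = 0). A flat backrest 27 mm thick, 412 mm tall, spans the full seat width and rises from the seat top along its +y edge, rear face flush with the rear of the seat. Two armrests of 39×39 mm section run along each side from the seat's front edge to the front of the backrest, top faces 201 mm above the seat top and outer faces flush with the seat's x-edges; a 39×39 mm post under the front of each armrest stands on the seat at the front corner.

The chair is on top of the table, centred.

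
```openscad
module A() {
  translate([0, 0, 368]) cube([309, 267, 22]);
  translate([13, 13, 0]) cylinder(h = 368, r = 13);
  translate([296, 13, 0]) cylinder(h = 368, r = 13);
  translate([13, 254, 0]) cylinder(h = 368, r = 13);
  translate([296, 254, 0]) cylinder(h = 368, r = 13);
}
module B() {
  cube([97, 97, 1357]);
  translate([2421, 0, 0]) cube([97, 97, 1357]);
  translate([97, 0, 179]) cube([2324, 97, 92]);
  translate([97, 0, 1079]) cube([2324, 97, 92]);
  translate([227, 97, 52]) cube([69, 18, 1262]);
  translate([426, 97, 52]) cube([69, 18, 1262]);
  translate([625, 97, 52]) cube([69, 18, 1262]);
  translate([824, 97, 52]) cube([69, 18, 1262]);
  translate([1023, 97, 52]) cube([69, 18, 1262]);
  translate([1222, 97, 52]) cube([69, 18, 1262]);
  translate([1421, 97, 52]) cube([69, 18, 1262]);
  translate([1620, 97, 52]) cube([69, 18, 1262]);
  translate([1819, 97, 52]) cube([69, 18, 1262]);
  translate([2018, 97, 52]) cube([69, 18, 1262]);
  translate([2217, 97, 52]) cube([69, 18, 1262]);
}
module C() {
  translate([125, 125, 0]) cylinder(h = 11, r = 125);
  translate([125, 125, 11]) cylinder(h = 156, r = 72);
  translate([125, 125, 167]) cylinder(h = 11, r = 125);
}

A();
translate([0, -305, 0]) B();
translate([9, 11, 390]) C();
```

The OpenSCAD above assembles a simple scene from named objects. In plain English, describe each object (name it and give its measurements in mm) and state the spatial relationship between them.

A is a four-legged stool. The seat is 309×267 mm, 22 mm thick, top at z = 390 mm. It stands on four round legs, each 26 mm in diameter, from z = 0 to the seat underside, each leg's axis is inset half a diameter from the nearest pair of seat edges (so the leg's bounding box is flush with the corner).

B is a fence section. Two 97×97 mm posts, 1357 mm tall, stand on the floor with a clear span of 2324 mm between their inner faces. Two horizontal rails of 97×92 mm section span the gap between the posts with their undersides at z = 179 mm and z = 1079 mm, flush with the posts' −y face. 11 pickets, each 69 mm wide, 18 mm thick and 1262 mm tall, are fixed to the +y face of the rails with their bottoms at z = 52 mm, evenly spaced across the span with equal gaps (rounded down to the nearest mm) at the −x end and between each pair — any rounding remainder accumulates at the +x end.

C is a spool: two coaxial disc flanges of radius 125 mm and thickness 11 mm, joined by a core cylinder of radius 72 mm and height 156 mm. The lower flange rests on z = 0 and the three cylinders share a vertical axis.

The fence section is on the floor beside the stool on its −y side. The spool is on top of the stool.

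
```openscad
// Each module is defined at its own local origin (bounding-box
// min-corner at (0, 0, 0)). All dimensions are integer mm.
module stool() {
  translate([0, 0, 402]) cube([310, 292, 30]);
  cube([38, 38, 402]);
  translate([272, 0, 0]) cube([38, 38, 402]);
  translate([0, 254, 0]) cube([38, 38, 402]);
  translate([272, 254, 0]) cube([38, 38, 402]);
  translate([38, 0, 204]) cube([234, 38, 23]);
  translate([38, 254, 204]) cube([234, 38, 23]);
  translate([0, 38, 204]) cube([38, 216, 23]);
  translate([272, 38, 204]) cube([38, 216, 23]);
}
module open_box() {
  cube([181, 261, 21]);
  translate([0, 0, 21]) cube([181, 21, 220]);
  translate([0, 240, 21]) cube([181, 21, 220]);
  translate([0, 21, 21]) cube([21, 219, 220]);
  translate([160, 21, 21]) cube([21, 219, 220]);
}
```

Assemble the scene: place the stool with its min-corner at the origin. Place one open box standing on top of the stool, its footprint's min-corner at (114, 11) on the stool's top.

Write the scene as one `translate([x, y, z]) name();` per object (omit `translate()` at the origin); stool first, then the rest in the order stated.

stool();
translate([114, 11, 432]) open_box();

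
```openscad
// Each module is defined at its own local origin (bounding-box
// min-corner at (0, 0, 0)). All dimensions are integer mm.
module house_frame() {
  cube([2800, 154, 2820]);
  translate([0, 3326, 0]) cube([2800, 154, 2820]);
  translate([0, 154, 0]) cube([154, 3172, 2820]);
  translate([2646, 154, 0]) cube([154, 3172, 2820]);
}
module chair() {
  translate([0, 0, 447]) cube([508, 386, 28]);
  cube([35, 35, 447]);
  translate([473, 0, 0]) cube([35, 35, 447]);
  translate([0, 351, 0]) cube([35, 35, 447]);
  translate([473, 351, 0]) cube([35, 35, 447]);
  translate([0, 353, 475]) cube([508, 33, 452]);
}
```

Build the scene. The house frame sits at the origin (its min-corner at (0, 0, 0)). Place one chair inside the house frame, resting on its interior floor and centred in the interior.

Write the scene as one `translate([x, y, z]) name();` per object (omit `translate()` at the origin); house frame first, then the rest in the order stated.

house_frame();
translate([1146, 1547, 0]) chair();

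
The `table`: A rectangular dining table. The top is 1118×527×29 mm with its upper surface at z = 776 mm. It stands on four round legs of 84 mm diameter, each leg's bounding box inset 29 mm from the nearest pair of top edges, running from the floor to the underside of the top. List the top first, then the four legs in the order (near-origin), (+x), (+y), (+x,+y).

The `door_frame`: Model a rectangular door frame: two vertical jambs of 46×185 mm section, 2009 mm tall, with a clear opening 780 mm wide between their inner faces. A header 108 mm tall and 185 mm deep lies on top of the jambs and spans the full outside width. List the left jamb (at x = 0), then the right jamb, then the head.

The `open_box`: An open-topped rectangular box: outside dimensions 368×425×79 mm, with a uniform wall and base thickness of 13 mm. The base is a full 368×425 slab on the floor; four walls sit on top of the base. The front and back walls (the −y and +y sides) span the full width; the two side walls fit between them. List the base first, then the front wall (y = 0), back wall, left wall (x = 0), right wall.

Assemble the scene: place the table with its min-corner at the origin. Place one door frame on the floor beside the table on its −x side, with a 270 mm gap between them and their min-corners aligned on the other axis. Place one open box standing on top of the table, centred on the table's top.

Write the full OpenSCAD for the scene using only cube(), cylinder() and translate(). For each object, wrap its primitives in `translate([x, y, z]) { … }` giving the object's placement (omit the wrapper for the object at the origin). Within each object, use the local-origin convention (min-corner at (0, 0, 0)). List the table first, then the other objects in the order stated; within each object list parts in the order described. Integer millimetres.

translate([0, 0, 747]) cube([1118, 527, 29]);
translate([71, 71, 0]) cylinder(h = 747, r = 42);
translate([1047, 71, 0]) cylinder(h = 747, r = 42);
translate([71, 456, 0]) cylinder(h = 747, r = 42);
translate([1047, 456, 0]) cylinder(h = 747, r = 42);
translate([-1142, 0, 0]) {
  cube([46, 185, 2009]);
  translate([826, 0, 0]) cube([46, 185, 2009]);
  translate([0, 0, 2009]) cube([872, 185, 108]);
}
translate([375, 51, 776]) {
  cube([368, 425, 13]);
  translate([0, 0, 13]) cube([368, 13, 66]);
  translate([0, 412, 13]) cube([368, 13, 66]);
  translate([0, 13, 13]) cube([13, 399, 66]);
  translate([355, 13, 13]) cube([13, 399, 66]);
}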